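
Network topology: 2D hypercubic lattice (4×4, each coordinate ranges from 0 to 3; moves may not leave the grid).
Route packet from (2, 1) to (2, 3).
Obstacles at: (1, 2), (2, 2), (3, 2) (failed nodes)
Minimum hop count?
6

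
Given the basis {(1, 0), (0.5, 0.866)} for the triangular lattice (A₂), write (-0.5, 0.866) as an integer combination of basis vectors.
-b₁ + b₂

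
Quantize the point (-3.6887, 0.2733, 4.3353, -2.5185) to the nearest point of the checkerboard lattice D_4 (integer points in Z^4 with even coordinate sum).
(-4, 0, 4, -2)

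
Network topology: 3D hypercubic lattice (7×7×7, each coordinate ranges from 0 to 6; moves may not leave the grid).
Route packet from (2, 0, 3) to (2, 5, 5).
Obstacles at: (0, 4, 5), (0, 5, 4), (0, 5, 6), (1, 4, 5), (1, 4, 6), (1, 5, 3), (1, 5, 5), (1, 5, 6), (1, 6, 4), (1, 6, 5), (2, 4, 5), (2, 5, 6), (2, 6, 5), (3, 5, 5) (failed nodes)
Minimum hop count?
7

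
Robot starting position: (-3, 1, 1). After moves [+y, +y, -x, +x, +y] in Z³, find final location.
(-3, 4, 1)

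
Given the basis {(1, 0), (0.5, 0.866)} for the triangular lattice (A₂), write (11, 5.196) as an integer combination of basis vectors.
8b₁ + 6b₂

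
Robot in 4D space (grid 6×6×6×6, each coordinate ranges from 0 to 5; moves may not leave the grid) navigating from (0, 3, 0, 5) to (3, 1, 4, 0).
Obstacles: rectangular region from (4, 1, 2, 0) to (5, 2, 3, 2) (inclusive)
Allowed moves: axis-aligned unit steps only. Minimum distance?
14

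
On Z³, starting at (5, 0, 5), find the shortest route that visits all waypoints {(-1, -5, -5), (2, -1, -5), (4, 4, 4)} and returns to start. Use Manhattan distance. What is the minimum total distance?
50
(one optimal route: (5, 0, 5) → (-1, -5, -5) → (2, -1, -5) → (4, 4, 4) → (5, 0, 5))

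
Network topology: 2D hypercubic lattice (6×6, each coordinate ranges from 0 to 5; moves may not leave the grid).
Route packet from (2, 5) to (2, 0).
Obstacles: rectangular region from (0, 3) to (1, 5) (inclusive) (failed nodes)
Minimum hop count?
5
(one shortest path: (2, 5) → (2, 4) → (2, 3) → (2, 2) → (2, 1) → (2, 0))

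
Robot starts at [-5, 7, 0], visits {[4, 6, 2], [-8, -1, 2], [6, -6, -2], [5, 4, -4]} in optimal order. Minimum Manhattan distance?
54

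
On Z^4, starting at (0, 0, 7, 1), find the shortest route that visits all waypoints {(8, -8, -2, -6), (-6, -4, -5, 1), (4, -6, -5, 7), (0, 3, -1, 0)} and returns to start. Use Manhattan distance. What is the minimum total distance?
100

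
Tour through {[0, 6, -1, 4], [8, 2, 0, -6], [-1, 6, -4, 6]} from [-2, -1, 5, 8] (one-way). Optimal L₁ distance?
48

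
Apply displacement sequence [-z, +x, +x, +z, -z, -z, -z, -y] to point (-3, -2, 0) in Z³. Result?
(-1, -3, -3)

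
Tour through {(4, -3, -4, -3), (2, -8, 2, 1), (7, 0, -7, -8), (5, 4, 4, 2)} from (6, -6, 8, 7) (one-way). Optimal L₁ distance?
69
(one optimal route: (6, -6, 8, 7) → (5, 4, 4, 2) → (2, -8, 2, 1) → (4, -3, -4, -3) → (7, 0, -7, -8))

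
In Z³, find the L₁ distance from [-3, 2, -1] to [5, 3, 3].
13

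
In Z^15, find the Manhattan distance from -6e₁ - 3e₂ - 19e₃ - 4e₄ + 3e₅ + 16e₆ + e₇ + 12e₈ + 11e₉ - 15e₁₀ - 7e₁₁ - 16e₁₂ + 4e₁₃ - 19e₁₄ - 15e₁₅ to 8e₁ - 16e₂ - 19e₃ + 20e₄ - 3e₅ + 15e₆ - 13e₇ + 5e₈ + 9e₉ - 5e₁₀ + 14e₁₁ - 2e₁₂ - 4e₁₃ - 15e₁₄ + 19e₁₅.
172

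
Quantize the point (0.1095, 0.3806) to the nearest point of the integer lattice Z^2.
(0, 0)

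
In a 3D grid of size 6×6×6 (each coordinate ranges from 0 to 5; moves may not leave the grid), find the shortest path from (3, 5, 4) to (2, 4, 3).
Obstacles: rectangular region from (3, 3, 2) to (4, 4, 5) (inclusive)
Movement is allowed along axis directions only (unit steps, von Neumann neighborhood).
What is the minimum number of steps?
3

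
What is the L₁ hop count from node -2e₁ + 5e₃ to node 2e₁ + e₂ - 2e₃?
12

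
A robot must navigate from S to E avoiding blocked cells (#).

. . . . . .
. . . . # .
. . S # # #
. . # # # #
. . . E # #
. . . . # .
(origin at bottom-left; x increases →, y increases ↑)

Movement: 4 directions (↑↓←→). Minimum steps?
5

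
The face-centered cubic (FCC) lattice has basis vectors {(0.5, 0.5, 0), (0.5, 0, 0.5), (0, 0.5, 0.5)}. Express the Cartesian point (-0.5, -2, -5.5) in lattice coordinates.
3b₁ - 4b₂ - 7b₃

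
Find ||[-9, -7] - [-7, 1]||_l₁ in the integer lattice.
10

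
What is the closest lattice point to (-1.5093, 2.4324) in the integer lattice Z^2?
(-2, 2)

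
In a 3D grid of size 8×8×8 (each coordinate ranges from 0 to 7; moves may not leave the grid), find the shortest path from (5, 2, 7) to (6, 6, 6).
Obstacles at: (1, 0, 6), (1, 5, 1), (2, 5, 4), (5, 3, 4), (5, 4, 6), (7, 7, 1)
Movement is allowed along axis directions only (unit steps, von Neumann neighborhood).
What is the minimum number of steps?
6
(one shortest path: (5, 2, 7) → (6, 2, 7) → (6, 3, 7) → (6, 4, 7) → (6, 5, 7) → (6, 6, 7) → (6, 6, 6))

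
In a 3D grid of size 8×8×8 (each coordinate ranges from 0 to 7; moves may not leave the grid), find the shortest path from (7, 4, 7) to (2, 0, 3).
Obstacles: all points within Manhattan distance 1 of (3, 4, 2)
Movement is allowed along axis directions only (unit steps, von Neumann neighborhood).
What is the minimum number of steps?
13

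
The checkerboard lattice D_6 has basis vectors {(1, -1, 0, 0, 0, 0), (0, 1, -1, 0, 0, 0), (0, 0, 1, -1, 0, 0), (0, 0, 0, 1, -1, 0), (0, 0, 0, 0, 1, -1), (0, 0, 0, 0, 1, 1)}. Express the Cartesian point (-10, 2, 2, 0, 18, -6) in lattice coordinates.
-10b₁ - 8b₂ - 6b₃ - 6b₄ + 9b₅ + 3b₆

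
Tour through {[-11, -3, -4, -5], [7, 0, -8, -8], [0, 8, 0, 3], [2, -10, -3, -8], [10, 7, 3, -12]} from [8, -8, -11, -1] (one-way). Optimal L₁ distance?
126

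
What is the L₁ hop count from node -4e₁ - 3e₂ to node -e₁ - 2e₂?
4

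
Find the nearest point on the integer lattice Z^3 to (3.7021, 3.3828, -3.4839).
(4, 3, -3)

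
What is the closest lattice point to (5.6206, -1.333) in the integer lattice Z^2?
(6, -1)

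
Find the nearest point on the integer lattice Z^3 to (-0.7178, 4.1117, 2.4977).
(-1, 4, 2)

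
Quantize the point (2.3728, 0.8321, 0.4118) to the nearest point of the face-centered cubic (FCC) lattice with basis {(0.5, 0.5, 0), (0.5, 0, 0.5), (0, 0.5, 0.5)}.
(2.5, 1, 0.5)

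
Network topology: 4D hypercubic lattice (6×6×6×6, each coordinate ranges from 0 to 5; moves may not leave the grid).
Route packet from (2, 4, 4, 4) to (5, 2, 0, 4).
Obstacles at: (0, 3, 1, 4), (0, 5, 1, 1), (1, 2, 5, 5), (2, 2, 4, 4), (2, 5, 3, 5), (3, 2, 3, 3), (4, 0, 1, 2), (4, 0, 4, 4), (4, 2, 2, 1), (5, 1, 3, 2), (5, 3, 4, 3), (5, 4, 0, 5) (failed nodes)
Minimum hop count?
9
(one shortest path: (2, 4, 4, 4) → (3, 4, 4, 4) → (4, 4, 4, 4) → (5, 4, 4, 4) → (5, 3, 4, 4) → (5, 2, 4, 4) → (5, 2, 3, 4) → (5, 2, 2, 4) → (5, 2, 1, 4) → (5, 2, 0, 4))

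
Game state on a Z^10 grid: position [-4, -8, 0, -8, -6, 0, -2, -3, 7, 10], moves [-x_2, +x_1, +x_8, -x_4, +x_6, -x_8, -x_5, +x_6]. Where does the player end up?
(-3, -9, 0, -9, -7, 2, -2, -3, 7, 10)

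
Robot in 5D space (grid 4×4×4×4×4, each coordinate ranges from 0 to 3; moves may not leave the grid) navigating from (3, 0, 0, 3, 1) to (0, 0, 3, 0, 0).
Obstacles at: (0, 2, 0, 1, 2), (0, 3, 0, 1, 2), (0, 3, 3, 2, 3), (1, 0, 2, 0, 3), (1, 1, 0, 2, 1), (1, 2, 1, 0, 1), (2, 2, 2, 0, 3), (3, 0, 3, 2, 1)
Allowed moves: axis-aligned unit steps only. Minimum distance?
10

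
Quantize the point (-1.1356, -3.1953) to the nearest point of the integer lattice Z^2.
(-1, -3)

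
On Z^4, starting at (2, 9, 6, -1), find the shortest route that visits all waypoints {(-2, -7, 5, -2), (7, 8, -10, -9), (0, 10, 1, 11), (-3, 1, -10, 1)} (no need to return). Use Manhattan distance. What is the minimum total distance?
110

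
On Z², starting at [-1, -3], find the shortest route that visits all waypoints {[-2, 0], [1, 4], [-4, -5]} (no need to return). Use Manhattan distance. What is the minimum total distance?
19
(one optimal route: (-1, -3) → (-4, -5) → (-2, 0) → (1, 4))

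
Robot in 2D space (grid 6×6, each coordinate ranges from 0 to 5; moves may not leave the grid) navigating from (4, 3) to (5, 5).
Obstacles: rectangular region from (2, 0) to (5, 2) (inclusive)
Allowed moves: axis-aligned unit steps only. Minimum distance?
3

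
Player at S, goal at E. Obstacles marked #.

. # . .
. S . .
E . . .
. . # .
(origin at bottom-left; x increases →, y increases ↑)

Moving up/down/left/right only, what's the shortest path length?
2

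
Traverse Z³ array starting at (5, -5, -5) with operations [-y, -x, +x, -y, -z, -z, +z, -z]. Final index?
(5, -7, -7)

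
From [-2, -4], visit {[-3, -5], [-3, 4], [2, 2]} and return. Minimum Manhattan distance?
28
(one optimal route: (-2, -4) → (-3, -5) → (-3, 4) → (2, 2) → (-2, -4))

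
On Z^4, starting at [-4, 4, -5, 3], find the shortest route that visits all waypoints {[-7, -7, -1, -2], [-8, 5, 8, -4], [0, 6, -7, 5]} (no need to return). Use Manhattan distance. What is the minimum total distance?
67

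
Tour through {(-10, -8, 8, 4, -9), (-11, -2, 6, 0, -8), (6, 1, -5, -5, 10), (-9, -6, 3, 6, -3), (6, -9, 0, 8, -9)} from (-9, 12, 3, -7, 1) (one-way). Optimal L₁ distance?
141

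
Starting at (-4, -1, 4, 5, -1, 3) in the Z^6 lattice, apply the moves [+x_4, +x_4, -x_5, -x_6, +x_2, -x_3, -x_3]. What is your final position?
(-4, 0, 2, 7, -2, 2)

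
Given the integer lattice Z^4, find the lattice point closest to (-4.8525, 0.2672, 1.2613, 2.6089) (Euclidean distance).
(-5, 0, 1, 3)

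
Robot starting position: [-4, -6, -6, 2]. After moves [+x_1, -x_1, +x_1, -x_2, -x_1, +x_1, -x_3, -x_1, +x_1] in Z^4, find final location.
(-3, -7, -7, 2)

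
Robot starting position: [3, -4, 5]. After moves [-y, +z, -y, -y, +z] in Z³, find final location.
(3, -7, 7)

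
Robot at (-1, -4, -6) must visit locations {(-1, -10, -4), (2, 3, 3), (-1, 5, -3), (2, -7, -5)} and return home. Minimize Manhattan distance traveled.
56
(one optimal route: (-1, -4, -6) → (-1, -10, -4) → (2, -7, -5) → (2, 3, 3) → (-1, 5, -3) → (-1, -4, -6))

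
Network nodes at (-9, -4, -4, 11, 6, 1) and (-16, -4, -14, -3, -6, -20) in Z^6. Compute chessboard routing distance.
21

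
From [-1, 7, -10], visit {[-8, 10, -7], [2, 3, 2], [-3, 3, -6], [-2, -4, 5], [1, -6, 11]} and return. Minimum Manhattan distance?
94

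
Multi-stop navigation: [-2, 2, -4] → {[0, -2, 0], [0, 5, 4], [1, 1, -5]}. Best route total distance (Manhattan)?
25
(one optimal route: (-2, 2, -4) → (1, 1, -5) → (0, -2, 0) → (0, 5, 4))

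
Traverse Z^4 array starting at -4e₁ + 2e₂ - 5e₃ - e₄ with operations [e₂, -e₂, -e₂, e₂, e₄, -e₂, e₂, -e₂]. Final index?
(-4, 1, -5, 0)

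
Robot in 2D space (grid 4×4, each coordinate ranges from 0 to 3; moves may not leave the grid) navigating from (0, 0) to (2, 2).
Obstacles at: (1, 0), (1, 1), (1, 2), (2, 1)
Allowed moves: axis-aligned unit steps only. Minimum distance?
6
(one shortest path: (0, 0) → (0, 1) → (0, 2) → (0, 3) → (1, 3) → (2, 3) → (2, 2))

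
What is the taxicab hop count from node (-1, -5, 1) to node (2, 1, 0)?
10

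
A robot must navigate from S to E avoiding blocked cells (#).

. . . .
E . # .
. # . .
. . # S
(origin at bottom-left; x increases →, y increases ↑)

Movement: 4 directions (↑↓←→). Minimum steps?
7
(one shortest path: (3, 0) → (3, 1) → (3, 2) → (3, 3) → (2, 3) → (1, 3) → (0, 3) → (0, 2))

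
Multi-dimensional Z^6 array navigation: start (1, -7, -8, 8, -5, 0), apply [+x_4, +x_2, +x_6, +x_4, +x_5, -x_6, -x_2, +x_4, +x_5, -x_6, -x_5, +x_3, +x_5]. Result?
(1, -7, -7, 11, -3, -1)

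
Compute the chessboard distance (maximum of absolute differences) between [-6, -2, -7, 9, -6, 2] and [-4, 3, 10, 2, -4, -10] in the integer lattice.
17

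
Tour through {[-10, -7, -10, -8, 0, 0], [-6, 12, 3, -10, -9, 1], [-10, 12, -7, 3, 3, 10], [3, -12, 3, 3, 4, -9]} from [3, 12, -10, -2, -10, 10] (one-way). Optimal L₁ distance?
185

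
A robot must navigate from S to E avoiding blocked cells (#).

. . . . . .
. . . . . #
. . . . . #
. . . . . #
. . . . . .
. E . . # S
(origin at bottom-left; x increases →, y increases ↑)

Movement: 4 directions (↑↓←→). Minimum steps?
6
(one shortest path: (5, 0) → (5, 1) → (4, 1) → (3, 1) → (2, 1) → (1, 1) → (1, 0))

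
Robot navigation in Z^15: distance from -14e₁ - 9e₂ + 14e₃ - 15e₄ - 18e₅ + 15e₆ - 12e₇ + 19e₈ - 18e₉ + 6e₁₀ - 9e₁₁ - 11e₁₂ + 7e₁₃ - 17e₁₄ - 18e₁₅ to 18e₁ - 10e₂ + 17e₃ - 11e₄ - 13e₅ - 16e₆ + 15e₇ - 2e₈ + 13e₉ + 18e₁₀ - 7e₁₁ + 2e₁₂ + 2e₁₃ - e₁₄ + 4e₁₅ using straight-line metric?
72.45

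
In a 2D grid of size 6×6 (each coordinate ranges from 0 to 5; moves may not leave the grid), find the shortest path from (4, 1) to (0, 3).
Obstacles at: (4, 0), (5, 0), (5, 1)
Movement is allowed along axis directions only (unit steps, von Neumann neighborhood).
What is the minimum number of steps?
6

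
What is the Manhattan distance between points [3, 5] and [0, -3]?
11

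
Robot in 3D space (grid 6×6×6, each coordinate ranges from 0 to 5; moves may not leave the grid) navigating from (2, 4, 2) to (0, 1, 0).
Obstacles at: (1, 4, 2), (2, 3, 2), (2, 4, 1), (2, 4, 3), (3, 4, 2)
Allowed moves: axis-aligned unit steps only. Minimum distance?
9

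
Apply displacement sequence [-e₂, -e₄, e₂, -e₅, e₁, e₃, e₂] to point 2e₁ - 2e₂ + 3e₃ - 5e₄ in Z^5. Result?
(3, -1, 4, -6, -1)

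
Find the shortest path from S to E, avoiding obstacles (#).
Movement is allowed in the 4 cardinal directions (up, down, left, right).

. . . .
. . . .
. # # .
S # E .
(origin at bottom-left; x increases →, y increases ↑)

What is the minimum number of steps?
8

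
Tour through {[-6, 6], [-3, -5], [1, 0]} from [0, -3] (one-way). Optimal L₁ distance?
27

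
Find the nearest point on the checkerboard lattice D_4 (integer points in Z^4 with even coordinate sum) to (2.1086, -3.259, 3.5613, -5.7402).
(2, -3, 3, -6)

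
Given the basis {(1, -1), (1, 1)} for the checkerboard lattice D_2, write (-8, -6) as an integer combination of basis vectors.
-b₁ - 7b₂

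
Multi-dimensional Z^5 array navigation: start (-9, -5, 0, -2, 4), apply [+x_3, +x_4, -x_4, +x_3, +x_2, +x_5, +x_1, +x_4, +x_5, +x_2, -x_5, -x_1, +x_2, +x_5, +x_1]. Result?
(-8, -2, 2, -1, 6)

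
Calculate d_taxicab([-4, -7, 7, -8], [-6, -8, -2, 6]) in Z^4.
26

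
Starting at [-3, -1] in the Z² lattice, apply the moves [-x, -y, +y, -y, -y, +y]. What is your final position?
(-4, -2)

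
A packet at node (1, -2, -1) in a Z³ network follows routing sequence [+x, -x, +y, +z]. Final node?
(1, -1, 0)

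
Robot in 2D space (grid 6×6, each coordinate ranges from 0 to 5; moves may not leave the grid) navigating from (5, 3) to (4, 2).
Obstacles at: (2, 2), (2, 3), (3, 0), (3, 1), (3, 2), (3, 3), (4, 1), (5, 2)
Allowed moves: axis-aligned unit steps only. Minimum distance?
2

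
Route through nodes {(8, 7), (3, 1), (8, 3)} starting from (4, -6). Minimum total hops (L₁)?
19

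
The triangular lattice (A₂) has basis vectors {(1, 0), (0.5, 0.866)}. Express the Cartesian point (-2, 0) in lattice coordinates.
-2b₁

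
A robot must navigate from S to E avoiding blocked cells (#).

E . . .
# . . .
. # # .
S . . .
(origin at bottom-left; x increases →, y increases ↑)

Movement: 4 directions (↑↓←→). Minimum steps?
9
(one shortest path: (0, 0) → (1, 0) → (2, 0) → (3, 0) → (3, 1) → (3, 2) → (2, 2) → (1, 2) → (1, 3) → (0, 3))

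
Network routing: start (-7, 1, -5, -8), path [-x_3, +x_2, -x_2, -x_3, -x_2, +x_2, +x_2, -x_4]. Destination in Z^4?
(-7, 2, -7, -9)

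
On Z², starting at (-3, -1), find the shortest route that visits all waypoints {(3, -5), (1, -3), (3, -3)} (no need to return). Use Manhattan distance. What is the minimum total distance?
10
(one optimal route: (-3, -1) → (1, -3) → (3, -3) → (3, -5))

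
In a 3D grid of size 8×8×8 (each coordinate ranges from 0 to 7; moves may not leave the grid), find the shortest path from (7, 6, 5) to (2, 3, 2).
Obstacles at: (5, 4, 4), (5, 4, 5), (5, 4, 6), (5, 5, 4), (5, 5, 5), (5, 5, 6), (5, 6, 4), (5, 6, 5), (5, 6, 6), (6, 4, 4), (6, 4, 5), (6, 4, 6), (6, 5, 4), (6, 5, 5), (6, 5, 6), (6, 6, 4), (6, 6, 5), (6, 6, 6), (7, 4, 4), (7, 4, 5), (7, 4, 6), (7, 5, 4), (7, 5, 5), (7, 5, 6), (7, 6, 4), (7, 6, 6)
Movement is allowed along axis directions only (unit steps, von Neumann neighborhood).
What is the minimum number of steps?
13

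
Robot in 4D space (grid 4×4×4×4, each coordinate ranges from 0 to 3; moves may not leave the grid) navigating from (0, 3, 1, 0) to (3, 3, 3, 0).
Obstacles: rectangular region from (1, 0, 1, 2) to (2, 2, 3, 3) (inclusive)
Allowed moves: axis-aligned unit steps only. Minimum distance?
5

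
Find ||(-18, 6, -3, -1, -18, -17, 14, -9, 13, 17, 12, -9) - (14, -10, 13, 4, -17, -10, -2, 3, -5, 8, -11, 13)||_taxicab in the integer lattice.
177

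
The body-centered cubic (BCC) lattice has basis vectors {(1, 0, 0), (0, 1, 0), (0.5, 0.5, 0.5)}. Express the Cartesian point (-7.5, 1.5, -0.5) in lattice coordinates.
-7b₁ + 2b₂ - b₃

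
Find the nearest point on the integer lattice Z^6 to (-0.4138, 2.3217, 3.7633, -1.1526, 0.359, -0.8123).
(0, 2, 4, -1, 0, -1)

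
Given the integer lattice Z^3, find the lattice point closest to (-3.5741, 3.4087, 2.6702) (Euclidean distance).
(-4, 3, 3)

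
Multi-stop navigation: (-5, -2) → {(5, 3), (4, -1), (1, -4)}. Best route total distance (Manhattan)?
19
(one optimal route: (-5, -2) → (1, -4) → (4, -1) → (5, 3))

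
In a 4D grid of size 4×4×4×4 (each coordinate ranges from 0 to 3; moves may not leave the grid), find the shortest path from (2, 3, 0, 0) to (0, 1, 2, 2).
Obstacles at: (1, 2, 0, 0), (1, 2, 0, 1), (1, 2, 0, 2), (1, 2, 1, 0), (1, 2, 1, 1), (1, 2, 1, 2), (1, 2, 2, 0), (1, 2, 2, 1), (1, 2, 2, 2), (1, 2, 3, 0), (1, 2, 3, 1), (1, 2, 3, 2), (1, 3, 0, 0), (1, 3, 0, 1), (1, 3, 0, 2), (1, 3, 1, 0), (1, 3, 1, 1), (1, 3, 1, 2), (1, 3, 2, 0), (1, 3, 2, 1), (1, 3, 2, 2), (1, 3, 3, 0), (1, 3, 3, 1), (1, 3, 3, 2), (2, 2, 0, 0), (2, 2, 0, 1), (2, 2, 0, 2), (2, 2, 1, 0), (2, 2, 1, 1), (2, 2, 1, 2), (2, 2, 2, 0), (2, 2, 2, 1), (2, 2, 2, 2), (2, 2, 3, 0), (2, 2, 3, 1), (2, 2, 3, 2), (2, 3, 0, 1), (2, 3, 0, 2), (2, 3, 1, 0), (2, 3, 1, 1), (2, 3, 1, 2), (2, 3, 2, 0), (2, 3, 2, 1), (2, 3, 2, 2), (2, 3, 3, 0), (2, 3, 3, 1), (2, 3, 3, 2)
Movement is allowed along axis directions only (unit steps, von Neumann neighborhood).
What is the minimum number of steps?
10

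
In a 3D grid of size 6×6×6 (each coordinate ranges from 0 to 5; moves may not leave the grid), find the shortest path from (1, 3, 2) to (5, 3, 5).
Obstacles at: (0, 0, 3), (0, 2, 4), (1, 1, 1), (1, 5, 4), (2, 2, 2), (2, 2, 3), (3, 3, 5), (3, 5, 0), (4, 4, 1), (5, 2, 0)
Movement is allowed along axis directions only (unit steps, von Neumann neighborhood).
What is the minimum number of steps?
7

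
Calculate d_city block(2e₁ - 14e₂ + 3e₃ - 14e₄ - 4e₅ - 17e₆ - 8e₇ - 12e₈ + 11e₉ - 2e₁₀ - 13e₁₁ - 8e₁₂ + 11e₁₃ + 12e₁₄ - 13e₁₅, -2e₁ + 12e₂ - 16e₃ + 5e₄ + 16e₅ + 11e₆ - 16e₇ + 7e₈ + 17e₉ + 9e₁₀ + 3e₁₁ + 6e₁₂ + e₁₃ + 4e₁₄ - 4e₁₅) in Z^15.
217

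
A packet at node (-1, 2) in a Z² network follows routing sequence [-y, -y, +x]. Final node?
(0, 0)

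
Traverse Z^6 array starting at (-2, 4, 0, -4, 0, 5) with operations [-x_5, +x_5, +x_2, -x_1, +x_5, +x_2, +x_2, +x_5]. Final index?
(-3, 7, 0, -4, 2, 5)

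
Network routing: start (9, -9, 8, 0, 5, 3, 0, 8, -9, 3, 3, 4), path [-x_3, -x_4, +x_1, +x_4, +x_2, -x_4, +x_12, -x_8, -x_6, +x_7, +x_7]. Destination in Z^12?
(10, -8, 7, -1, 5, 2, 2, 7, -9, 3, 3, 5)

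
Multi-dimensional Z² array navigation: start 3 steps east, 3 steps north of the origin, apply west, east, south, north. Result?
(3, 3)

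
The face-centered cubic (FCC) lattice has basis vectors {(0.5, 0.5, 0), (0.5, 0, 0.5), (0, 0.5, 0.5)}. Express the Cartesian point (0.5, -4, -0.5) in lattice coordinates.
-3b₁ + 4b₂ - 5b₃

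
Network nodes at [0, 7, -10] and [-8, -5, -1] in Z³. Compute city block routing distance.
29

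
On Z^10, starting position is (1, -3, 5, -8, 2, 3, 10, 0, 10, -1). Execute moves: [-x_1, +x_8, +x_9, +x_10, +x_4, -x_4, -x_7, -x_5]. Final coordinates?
(0, -3, 5, -8, 1, 3, 9, 1, 11, 0)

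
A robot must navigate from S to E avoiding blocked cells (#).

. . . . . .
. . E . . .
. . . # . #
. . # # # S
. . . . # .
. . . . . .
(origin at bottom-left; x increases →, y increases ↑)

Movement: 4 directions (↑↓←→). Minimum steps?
11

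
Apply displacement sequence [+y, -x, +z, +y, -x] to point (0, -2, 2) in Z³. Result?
(-2, 0, 3)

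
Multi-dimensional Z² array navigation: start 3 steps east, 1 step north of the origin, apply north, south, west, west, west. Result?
(0, 1)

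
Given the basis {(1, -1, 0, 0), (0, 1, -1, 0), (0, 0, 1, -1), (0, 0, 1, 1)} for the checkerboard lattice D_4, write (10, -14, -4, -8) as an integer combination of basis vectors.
10b₁ - 4b₂ - 8b₄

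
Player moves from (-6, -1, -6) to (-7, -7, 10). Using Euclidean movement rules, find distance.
17.1172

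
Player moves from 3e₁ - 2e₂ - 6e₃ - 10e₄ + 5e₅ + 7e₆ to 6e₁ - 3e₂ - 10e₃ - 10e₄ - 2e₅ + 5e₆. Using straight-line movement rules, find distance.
8.88819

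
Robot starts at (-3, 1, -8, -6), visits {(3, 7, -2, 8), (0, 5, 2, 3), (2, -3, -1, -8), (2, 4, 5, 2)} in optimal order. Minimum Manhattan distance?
62
(one optimal route: (-3, 1, -8, -6) → (2, -3, -1, -8) → (2, 4, 5, 2) → (0, 5, 2, 3) → (3, 7, -2, 8))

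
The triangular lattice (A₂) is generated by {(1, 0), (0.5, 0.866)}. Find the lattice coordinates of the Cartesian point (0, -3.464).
2b₁ - 4b₂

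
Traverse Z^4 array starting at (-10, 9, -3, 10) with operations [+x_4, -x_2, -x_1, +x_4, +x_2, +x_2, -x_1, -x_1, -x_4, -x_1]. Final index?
(-14, 10, -3, 11)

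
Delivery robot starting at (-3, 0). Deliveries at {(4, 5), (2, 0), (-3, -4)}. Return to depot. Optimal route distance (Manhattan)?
32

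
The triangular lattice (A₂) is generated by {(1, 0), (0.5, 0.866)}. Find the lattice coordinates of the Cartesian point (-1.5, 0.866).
-2b₁ + b₂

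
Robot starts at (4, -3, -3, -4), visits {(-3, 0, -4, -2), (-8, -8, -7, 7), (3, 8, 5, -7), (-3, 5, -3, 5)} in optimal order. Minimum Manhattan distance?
88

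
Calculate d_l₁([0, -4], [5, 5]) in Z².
14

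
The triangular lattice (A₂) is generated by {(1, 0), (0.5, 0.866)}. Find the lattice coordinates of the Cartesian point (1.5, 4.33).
-b₁ + 5b₂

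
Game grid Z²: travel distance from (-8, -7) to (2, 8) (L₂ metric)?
18.0278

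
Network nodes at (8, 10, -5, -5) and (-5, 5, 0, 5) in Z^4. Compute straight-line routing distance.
17.8606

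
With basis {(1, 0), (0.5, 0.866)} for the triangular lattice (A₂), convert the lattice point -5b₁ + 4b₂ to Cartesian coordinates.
(-3, 3.464)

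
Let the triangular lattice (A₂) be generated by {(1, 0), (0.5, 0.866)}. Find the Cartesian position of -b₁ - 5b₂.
(-3.5, -4.33)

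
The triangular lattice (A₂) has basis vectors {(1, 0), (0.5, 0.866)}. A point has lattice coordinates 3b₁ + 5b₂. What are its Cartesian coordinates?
(5.5, 4.33)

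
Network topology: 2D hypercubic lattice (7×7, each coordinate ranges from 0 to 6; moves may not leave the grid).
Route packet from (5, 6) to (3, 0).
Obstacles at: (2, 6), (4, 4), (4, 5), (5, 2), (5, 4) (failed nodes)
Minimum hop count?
8
(one shortest path: (5, 6) → (4, 6) → (3, 6) → (3, 5) → (3, 4) → (3, 3) → (3, 2) → (3, 1) → (3, 0))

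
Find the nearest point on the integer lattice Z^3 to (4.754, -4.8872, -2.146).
(5, -5, -2)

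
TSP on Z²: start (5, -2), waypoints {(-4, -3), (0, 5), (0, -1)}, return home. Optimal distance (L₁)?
34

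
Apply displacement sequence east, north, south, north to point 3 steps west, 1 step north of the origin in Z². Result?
(-2, 2)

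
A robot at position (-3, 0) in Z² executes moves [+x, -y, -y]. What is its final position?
(-2, -2)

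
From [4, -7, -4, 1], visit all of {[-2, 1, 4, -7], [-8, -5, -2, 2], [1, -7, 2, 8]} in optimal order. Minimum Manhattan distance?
64
(one optimal route: (4, -7, -4, 1) → (1, -7, 2, 8) → (-8, -5, -2, 2) → (-2, 1, 4, -7))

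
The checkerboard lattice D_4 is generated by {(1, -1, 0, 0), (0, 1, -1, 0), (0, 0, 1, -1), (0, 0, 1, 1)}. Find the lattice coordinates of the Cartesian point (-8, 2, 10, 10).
-8b₁ - 6b₂ - 3b₃ + 7b₄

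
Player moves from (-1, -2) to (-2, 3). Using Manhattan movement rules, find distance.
6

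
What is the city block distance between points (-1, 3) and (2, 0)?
6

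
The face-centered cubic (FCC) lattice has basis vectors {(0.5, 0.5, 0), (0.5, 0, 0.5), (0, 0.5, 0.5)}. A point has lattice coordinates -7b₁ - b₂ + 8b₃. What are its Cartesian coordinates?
(-4, 0.5, 3.5)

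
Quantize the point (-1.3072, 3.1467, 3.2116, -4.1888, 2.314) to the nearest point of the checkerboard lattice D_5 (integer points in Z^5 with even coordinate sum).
(-1, 3, 3, -4, 3)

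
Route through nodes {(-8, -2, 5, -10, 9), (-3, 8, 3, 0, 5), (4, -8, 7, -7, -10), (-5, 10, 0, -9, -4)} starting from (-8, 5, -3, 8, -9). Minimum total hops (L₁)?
131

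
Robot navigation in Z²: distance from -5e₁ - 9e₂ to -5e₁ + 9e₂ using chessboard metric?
18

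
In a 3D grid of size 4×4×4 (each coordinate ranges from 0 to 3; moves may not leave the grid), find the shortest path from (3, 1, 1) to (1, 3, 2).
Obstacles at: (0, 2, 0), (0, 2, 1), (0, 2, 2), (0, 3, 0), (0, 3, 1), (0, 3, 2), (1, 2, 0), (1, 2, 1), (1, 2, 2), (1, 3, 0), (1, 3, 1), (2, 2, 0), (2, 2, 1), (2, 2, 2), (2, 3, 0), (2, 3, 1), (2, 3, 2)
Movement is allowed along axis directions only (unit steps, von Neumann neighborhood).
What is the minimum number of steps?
7
(one shortest path: (3, 1, 1) → (2, 1, 1) → (1, 1, 1) → (1, 1, 2) → (1, 1, 3) → (1, 2, 3) → (1, 3, 3) → (1, 3, 2))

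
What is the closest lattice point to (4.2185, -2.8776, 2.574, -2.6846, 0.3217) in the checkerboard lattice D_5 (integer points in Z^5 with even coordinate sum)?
(4, -3, 2, -3, 0)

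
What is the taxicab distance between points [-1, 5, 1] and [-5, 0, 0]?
10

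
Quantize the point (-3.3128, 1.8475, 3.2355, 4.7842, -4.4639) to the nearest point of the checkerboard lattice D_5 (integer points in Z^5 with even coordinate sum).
(-3, 2, 3, 5, -5)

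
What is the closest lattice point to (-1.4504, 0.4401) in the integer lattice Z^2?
(-1, 0)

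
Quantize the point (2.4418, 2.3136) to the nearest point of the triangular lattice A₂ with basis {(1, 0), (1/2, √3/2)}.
(2.5, 2.598)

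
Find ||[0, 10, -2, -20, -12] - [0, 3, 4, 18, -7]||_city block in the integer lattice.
56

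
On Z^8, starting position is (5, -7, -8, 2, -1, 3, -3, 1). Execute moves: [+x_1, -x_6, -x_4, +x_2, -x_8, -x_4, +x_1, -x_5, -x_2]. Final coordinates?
(7, -7, -8, 0, -2, 2, -3, 0)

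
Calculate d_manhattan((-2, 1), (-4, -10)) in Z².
13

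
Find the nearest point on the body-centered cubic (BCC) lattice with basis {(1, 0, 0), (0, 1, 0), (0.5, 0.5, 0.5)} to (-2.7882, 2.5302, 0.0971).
(-2.5, 2.5, 0.5)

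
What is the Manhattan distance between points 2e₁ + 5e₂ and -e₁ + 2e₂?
6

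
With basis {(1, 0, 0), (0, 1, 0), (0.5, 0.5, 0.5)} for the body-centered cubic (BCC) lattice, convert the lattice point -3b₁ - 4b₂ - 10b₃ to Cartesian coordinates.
(-8, -9, -5)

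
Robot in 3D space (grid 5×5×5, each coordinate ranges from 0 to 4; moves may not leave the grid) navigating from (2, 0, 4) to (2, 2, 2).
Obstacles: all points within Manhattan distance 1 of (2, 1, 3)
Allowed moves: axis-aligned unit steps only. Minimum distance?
6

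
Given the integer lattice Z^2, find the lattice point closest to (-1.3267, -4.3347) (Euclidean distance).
(-1, -4)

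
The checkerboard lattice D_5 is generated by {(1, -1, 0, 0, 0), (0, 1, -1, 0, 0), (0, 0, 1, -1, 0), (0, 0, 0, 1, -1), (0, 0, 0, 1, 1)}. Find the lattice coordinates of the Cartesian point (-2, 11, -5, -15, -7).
-2b₁ + 9b₂ + 4b₃ - 2b₄ - 9b₅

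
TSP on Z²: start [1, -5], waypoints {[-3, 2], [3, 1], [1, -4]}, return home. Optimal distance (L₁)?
26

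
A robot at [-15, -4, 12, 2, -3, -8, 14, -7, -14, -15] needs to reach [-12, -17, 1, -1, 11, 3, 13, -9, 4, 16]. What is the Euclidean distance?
43.7607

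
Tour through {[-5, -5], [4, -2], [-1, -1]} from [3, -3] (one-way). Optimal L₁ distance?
16
(one optimal route: (3, -3) → (4, -2) → (-1, -1) → (-5, -5))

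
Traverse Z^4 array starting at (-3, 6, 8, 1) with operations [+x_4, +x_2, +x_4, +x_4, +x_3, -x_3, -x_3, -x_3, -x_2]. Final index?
(-3, 6, 6, 4)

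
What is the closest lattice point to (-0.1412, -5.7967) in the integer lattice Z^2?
(0, -6)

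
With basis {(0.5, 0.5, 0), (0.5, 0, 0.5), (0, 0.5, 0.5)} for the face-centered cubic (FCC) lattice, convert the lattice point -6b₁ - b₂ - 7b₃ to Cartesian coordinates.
(-3.5, -6.5, -4)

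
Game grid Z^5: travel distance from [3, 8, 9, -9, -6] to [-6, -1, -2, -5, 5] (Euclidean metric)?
20.4939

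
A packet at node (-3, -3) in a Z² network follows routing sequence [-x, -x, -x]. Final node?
(-6, -3)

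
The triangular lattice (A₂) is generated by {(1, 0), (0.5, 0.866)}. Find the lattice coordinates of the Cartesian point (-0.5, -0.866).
-b₂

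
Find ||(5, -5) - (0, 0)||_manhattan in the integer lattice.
10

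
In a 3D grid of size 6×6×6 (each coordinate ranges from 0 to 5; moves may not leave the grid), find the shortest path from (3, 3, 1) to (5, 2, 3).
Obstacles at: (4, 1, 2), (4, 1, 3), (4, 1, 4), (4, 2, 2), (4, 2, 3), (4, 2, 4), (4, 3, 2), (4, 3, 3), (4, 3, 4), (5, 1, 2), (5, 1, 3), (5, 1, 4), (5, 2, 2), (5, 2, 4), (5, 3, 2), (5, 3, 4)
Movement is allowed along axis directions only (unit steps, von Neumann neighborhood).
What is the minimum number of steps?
7
(one shortest path: (3, 3, 1) → (4, 3, 1) → (5, 3, 1) → (5, 4, 1) → (5, 4, 2) → (5, 4, 3) → (5, 3, 3) → (5, 2, 3))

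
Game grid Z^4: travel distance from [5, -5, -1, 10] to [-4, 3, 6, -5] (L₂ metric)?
20.4695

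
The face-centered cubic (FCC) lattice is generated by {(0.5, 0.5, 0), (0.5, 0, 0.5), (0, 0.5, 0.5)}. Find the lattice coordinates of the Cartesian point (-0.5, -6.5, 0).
-7b₁ + 6b₂ - 6b₃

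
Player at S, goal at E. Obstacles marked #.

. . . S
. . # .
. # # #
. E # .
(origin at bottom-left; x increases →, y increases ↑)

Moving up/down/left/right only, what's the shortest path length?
7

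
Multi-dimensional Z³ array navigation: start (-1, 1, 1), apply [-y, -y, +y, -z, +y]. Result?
(-1, 1, 0)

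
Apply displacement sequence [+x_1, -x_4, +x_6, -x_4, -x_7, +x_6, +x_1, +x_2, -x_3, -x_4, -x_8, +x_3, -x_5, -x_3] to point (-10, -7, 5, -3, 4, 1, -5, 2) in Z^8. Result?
(-8, -6, 4, -6, 3, 3, -6, 1)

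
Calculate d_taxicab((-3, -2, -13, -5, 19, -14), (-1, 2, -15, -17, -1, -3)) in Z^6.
51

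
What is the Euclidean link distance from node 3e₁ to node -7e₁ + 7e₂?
12.2066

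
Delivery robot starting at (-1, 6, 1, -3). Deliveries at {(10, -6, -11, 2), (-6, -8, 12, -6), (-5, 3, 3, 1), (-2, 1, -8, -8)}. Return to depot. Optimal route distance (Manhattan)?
142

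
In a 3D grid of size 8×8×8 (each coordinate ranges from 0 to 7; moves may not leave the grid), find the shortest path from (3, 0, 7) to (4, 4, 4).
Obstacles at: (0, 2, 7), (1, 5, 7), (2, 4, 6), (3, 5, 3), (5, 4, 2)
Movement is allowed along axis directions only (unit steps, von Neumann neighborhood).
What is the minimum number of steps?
8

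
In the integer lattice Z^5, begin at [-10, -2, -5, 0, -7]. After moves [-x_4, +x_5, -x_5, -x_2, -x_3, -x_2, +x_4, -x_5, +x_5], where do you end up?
(-10, -4, -6, 0, -7)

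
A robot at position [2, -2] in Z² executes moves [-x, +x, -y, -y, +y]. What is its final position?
(2, -3)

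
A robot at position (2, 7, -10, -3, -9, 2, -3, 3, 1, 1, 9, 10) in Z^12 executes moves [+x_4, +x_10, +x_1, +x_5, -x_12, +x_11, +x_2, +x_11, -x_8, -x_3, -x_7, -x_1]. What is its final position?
(2, 8, -11, -2, -8, 2, -4, 2, 1, 2, 11, 9)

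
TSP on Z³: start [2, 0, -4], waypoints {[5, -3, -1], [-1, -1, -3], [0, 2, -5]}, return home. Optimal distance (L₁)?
30
(one optimal route: (2, 0, -4) → (5, -3, -1) → (-1, -1, -3) → (0, 2, -5) → (2, 0, -4))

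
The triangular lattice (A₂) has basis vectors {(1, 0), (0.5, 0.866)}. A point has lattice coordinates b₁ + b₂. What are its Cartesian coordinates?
(1.5, 0.866)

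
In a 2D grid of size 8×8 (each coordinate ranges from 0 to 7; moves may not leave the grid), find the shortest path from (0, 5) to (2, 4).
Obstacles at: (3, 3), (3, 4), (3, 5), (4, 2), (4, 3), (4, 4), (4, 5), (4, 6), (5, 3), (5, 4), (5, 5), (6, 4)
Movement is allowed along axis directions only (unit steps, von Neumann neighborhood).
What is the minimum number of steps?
3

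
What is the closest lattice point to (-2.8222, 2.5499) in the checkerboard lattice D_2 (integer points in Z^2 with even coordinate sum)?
(-3, 3)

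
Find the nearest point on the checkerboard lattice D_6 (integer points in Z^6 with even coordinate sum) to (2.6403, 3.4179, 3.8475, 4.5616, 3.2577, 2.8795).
(3, 3, 4, 4, 3, 3)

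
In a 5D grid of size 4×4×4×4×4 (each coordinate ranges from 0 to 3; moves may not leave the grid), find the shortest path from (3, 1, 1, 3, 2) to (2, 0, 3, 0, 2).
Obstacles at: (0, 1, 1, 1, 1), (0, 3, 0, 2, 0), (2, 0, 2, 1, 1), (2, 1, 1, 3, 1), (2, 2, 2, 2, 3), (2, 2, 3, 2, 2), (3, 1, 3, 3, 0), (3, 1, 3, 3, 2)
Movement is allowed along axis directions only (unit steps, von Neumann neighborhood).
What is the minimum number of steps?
7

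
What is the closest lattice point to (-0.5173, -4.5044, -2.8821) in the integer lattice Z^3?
(-1, -5, -3)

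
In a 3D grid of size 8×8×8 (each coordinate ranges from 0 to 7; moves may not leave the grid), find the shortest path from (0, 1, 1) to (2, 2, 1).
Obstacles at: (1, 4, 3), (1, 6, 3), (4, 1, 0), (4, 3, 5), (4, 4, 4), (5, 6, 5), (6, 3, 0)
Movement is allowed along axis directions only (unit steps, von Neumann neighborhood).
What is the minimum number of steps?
3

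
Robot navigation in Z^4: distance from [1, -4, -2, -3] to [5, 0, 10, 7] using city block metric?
30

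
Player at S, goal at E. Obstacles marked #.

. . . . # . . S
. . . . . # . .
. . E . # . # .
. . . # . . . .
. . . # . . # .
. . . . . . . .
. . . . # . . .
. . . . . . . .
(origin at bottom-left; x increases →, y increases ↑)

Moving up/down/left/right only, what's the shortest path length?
13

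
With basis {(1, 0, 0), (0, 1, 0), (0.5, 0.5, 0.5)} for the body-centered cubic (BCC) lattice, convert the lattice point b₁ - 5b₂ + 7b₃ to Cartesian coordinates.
(4.5, -1.5, 3.5)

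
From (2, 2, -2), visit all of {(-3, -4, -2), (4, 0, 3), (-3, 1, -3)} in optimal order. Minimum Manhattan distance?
29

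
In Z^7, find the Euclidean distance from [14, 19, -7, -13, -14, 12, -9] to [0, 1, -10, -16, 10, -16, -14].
43.852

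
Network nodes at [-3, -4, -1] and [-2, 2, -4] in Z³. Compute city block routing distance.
10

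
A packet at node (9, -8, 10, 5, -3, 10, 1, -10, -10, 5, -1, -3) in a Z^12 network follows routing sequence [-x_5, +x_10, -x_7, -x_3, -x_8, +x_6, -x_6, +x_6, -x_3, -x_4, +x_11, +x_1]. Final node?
(10, -8, 8, 4, -4, 11, 0, -11, -10, 6, 0, -3)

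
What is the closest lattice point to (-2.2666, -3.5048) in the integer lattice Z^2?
(-2, -4)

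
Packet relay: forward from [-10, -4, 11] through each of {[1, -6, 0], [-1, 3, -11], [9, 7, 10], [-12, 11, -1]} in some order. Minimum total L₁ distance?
111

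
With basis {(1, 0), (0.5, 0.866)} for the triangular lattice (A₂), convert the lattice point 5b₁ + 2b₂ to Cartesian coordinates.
(6, 1.732)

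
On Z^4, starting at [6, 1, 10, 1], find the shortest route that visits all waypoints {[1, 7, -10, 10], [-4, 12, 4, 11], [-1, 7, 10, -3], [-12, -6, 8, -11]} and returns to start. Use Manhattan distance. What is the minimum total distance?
166
(one optimal route: (6, 1, 10, 1) → (1, 7, -10, 10) → (-4, 12, 4, 11) → (-1, 7, 10, -3) → (-12, -6, 8, -11) → (6, 1, 10, 1))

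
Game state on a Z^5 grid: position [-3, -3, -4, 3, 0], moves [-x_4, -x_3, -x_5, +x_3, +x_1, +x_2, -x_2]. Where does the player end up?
(-2, -3, -4, 2, -1)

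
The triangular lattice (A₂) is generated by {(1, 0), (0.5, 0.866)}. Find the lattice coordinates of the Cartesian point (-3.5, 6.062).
-7b₁ + 7b₂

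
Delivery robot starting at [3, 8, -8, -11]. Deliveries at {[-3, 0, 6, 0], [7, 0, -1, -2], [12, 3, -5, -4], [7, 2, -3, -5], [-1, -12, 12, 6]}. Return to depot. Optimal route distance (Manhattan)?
146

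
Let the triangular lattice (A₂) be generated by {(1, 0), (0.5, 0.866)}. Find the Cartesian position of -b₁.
(-1, 0)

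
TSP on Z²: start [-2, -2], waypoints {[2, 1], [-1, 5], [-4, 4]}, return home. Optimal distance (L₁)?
26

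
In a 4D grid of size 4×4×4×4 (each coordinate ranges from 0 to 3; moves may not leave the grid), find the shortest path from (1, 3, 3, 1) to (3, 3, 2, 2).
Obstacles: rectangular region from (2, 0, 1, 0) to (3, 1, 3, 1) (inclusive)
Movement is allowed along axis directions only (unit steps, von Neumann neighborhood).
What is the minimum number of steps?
4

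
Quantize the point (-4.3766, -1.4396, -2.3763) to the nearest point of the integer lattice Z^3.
(-4, -1, -2)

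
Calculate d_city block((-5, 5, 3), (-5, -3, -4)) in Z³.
15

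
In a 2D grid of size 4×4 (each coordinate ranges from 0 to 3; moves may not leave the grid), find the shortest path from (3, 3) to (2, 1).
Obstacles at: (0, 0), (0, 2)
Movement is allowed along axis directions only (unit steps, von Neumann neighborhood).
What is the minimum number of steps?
3
(one shortest path: (3, 3) → (2, 3) → (2, 2) → (2, 1))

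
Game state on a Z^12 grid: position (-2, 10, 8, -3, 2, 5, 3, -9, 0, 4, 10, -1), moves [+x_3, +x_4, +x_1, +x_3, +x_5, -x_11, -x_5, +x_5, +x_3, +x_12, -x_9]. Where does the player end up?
(-1, 10, 11, -2, 3, 5, 3, -9, -1, 4, 9, 0)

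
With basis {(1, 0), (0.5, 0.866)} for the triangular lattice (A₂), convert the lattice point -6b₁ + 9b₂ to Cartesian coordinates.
(-1.5, 7.794)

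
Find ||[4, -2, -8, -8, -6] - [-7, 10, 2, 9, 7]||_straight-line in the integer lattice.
28.688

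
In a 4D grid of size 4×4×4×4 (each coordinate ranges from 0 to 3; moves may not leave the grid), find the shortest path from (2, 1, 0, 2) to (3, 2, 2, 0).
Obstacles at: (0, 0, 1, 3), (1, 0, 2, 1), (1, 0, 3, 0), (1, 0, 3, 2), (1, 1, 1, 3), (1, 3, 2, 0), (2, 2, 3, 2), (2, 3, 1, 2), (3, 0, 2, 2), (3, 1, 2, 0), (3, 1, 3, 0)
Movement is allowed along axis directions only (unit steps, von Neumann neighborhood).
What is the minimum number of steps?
6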